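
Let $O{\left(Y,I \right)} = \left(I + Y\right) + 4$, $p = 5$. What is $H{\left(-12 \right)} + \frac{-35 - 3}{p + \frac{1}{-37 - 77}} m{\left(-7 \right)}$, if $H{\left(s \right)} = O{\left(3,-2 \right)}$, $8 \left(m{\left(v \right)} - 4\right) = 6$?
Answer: $- \frac{17732}{569} \approx -31.163$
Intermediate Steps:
$m{\left(v \right)} = \frac{19}{4}$ ($m{\left(v \right)} = 4 + \frac{1}{8} \cdot 6 = 4 + \frac{3}{4} = \frac{19}{4}$)
$O{\left(Y,I \right)} = 4 + I + Y$
$H{\left(s \right)} = 5$ ($H{\left(s \right)} = 4 - 2 + 3 = 5$)
$H{\left(-12 \right)} + \frac{-35 - 3}{p + \frac{1}{-37 - 77}} m{\left(-7 \right)} = 5 + \frac{-35 - 3}{5 + \frac{1}{-37 - 77}} \cdot \frac{19}{4} = 5 + - \frac{38}{5 + \frac{1}{-114}} \cdot \frac{19}{4} = 5 + - \frac{38}{5 - \frac{1}{114}} \cdot \frac{19}{4} = 5 + - \frac{38}{\frac{569}{114}} \cdot \frac{19}{4} = 5 + \left(-38\right) \frac{114}{569} \cdot \frac{19}{4} = 5 - \frac{20577}{569} = - \frac{17732}{569}$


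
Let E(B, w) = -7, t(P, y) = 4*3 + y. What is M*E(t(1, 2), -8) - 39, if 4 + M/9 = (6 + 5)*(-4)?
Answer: 2985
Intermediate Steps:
t(P, y) = 12 + y
M = -432 (M = -36 + 9*((6 + 5)*(-4)) = -36 + 9*(11*(-4)) = -36 + 9*(-44) = -36 - 396 = -432)
M*E(t(1, 2), -8) - 39 = -432*(-7) - 39 = 3024 - 39 = 2985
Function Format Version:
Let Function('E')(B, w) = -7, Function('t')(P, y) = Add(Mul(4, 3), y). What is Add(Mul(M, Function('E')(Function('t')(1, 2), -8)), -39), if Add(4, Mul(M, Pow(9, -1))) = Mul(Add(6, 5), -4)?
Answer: 2985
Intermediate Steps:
Function('t')(P, y) = Add(12, y)
M = -432 (M = Add(-36, Mul(9, Mul(Add(6, 5), -4))) = Add(-36, Mul(9, Mul(11, -4))) = Add(-36, Mul(9, -44)) = Add(-36, -396) = -432)
Add(Mul(M, Function('E')(Function('t')(1, 2), -8)), -39) = Add(Mul(-432, -7), -39) = Add(3024, -39) = 2985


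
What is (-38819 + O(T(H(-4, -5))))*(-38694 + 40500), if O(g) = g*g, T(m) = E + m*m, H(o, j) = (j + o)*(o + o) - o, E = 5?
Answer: 60286342452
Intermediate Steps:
H(o, j) = -o + 2*o*(j + o) (H(o, j) = (j + o)*(2*o) - o = 2*o*(j + o) - o = -o + 2*o*(j + o))
T(m) = 5 + m² (T(m) = 5 + m*m = 5 + m²)
O(g) = g²
(-38819 + O(T(H(-4, -5))))*(-38694 + 40500) = (-38819 + (5 + (-4*(-1 + 2*(-5) + 2*(-4)))²)²)*(-38694 + 40500) = (-38819 + (5 + (-4*(-1 - 10 - 8))²)²)*1806 = (-38819 + (5 + (-4*(-19))²)²)*1806 = (-38819 + (5 + 76²)²)*1806 = (-38819 + (5 + 5776)²)*1806 = (-38819 + 5781²)*1806 = (-38819 + 33419961)*1806 = 33381142*1806 = 60286342452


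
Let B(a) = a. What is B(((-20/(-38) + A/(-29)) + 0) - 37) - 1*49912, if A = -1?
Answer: -27521590/551 ≈ -49948.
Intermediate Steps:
B(((-20/(-38) + A/(-29)) + 0) - 37) - 1*49912 = (((-20/(-38) - 1/(-29)) + 0) - 37) - 1*49912 = (((-20*(-1/38) - 1*(-1/29)) + 0) - 37) - 49912 = (((10/19 + 1/29) + 0) - 37) - 49912 = ((309/551 + 0) - 37) - 49912 = (309/551 - 37) - 49912 = -20078/551 - 49912 = -27521590/551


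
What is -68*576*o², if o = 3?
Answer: -352512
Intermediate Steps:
-68*576*o² = -68*(((1*(-4))*6)*3)² = -68*(-4*6*3)² = -68*(-24*3)² = -68*(-72)² = -68*5184 = -352512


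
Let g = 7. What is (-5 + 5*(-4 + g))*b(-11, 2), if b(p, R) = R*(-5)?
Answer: -100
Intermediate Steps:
b(p, R) = -5*R
(-5 + 5*(-4 + g))*b(-11, 2) = (-5 + 5*(-4 + 7))*(-5*2) = (-5 + 5*3)*(-10) = (-5 + 15)*(-10) = 10*(-10) = -100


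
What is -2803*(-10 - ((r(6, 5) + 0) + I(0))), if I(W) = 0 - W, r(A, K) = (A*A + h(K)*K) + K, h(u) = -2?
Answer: 114923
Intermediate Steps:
r(A, K) = A² - K (r(A, K) = (A*A - 2*K) + K = (A² - 2*K) + K = A² - K)
I(W) = -W
-2803*(-10 - ((r(6, 5) + 0) + I(0))) = -2803*(-10 - (((6² - 1*5) + 0) - 1*0)) = -2803*(-10 - (((36 - 5) + 0) + 0)) = -2803*(-10 - ((31 + 0) + 0)) = -2803*(-10 - (31 + 0)) = -2803*(-10 - 1*31) = -2803*(-10 - 31) = -2803*(-41) = 114923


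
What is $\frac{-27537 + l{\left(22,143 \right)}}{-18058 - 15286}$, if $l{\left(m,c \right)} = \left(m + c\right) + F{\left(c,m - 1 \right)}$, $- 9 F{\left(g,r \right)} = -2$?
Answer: $\frac{123173}{150048} \approx 0.82089$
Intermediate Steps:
$F{\left(g,r \right)} = \frac{2}{9}$ ($F{\left(g,r \right)} = \left(- \frac{1}{9}\right) \left(-2\right) = \frac{2}{9}$)
$l{\left(m,c \right)} = \frac{2}{9} + c + m$ ($l{\left(m,c \right)} = \left(m + c\right) + \frac{2}{9} = \left(c + m\right) + \frac{2}{9} = \frac{2}{9} + c + m$)
$\frac{-27537 + l{\left(22,143 \right)}}{-18058 - 15286} = \frac{-27537 + \left(\frac{2}{9} + 143 + 22\right)}{-18058 - 15286} = \frac{-27537 + \frac{1487}{9}}{-33344} = \left(- \frac{246346}{9}\right) \left(- \frac{1}{33344}\right) = \frac{123173}{150048}$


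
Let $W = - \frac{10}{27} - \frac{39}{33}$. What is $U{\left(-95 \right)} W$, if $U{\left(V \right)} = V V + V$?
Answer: $- \frac{4116730}{297} \approx -13861.0$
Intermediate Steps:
$U{\left(V \right)} = V + V^{2}$ ($U{\left(V \right)} = V^{2} + V = V + V^{2}$)
$W = - \frac{461}{297}$ ($W = \left(-10\right) \frac{1}{27} - \frac{13}{11} = - \frac{10}{27} - \frac{13}{11} = - \frac{461}{297} \approx -1.5522$)
$U{\left(-95 \right)} W = - 95 \left(1 - 95\right) \left(- \frac{461}{297}\right) = \left(-95\right) \left(-94\right) \left(- \frac{461}{297}\right) = 8930 \left(- \frac{461}{297}\right) = - \frac{4116730}{297}$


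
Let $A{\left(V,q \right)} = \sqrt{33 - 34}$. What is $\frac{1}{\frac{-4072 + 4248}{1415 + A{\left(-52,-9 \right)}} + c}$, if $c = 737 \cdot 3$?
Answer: $\frac{201235033}{444955687891} + \frac{8 i}{444955687891} \approx 0.00045226 + 1.7979 \cdot 10^{-11} i$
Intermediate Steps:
$A{\left(V,q \right)} = i$ ($A{\left(V,q \right)} = \sqrt{-1} = i$)
$c = 2211$
$\frac{1}{\frac{-4072 + 4248}{1415 + A{\left(-52,-9 \right)}} + c} = \frac{1}{\frac{-4072 + 4248}{1415 + i} + 2211} = \frac{1}{176 \frac{1415 - i}{2002226} + 2211} = \frac{1}{\frac{88 \left(1415 - i\right)}{1001113} + 2211} = \frac{1}{2211 + \frac{88 \left(1415 - i\right)}{1001113}}$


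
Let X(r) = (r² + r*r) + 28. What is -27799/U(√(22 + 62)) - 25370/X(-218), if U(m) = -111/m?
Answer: -12685/47538 + 55598*√21/111 ≈ 2295.1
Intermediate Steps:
X(r) = 28 + 2*r² (X(r) = (r² + r²) + 28 = 2*r² + 28 = 28 + 2*r²)
-27799/U(√(22 + 62)) - 25370/X(-218) = -27799*(-√(22 + 62)/111) - 25370/(28 + 2*(-218)²) = -27799*(-2*√21/111) - 25370/(28 + 2*47524) = -27799*(-2*√21/111) - 25370/(28 + 95048) = -27799*(-2*√21/111) - 25370/95076 = -27799*(-2*√21/111) - 25370*1/95076 = -(-55598)*√21/111 - 12685/47538 = 55598*√21/111 - 12685/47538 = -12685/47538 + 55598*√21/111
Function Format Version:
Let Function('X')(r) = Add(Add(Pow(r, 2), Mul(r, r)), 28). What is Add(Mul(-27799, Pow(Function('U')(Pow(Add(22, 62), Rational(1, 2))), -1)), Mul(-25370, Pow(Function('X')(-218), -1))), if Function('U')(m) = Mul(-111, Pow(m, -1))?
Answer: Add(Rational(-12685, 47538), Mul(Rational(55598, 111), Pow(21, Rational(1, 2)))) ≈ 2295.1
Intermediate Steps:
Function('X')(r) = Add(28, Mul(2, Pow(r, 2))) (Function('X')(r) = Add(Add(Pow(r, 2), Pow(r, 2)), 28) = Add(Mul(2, Pow(r, 2)), 28) = Add(28, Mul(2, Pow(r, 2))))
Add(Mul(-27799, Pow(Function('U')(Pow(Add(22, 62), Rational(1, 2))), -1)), Mul(-25370, Pow(Function('X')(-218), -1))) = Add(Mul(-27799, Pow(Mul(-111, Pow(Pow(Add(22, 62), Rational(1, 2)), -1)), -1)), Mul(-25370, Pow(Add(28, Mul(2, Pow(-218, 2))), -1))) = Add(Mul(-27799, Pow(Mul(-111, Pow(Pow(84, Rational(1, 2)), -1)), -1)), Mul(-25370, Pow(Add(28, Mul(2, 47524)), -1))) = Add(Mul(-27799, Pow(Mul(-111, Pow(Mul(2, Pow(21, Rational(1, 2))), -1)), -1)), Mul(-25370, Pow(Add(28, 95048), -1))) = Add(Mul(-27799, Pow(Mul(-111, Mul(Rational(1, 42), Pow(21, Rational(1, 2)))), -1)), Mul(-25370, Pow(95076, -1))) = Add(Mul(-27799, Pow(Mul(Rational(-37, 14), Pow(21, Rational(1, 2))), -1)), Mul(-25370, Rational(1, 95076))) = Add(Mul(-27799, Mul(Rational(-2, 111), Pow(21, Rational(1, 2)))), Rational(-12685, 47538)) = Add(Mul(Rational(55598, 111), Pow(21, Rational(1, 2))), Rational(-12685, 47538)) = Add(Rational(-12685, 47538), Mul(Rational(55598, 111), Pow(21, Rational(1, 2))))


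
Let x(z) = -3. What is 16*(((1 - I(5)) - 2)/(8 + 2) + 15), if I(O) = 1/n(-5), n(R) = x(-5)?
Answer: 3584/15 ≈ 238.93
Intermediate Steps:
n(R) = -3
I(O) = -⅓ (I(O) = 1/(-3) = -⅓)
16*(((1 - I(5)) - 2)/(8 + 2) + 15) = 16*(((1 - 1*(-⅓)) - 2)/(8 + 2) + 15) = 16*(((1 + ⅓) - 2)/10 + 15) = 16*((4/3 - 2)*(⅒) + 15) = 16*(-⅔*⅒ + 15) = 16*(-1/15 + 15) = 16*(224/15) = 3584/15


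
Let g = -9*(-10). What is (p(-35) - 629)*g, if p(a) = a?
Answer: -59760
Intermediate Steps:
g = 90
(p(-35) - 629)*g = (-35 - 629)*90 = -664*90 = -59760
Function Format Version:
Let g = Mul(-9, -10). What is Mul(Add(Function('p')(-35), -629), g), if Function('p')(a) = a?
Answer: -59760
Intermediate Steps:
g = 90
Mul(Add(Function('p')(-35), -629), g) = Mul(Add(-35, -629), 90) = Mul(-664, 90) = -59760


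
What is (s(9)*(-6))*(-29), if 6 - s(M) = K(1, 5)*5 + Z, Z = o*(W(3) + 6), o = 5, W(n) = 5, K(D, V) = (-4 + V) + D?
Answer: -10266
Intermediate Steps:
K(D, V) = -4 + D + V
Z = 55 (Z = 5*(5 + 6) = 5*11 = 55)
s(M) = -59 (s(M) = 6 - ((-4 + 1 + 5)*5 + 55) = 6 - (2*5 + 55) = 6 - (10 + 55) = 6 - 1*65 = 6 - 65 = -59)
(s(9)*(-6))*(-29) = -59*(-6)*(-29) = 354*(-29) = -10266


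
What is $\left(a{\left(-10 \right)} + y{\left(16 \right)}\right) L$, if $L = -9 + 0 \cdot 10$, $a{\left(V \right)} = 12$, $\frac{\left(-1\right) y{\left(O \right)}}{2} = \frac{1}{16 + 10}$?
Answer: $- \frac{1395}{13} \approx -107.31$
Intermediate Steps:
$y{\left(O \right)} = - \frac{1}{13}$ ($y{\left(O \right)} = - \frac{2}{16 + 10} = - \frac{2}{26} = \left(-2\right) \frac{1}{26} = - \frac{1}{13}$)
$L = -9$ ($L = -9 + 0 = -9$)
$\left(a{\left(-10 \right)} + y{\left(16 \right)}\right) L = \left(12 - \frac{1}{13}\right) \left(-9\right) = \frac{155}{13} \left(-9\right) = - \frac{1395}{13}$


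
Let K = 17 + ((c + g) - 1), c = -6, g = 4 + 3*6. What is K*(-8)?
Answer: -256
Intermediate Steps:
g = 22 (g = 4 + 18 = 22)
K = 32 (K = 17 + ((-6 + 22) - 1) = 17 + (16 - 1) = 17 + 15 = 32)
K*(-8) = 32*(-8) = -256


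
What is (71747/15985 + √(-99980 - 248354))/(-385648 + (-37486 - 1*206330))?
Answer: -71747/10061982040 - I*√348334/629464 ≈ -7.1305e-6 - 0.00093762*I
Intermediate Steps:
(71747/15985 + √(-99980 - 248354))/(-385648 + (-37486 - 1*206330)) = (71747*(1/15985) + √(-348334))/(-385648 + (-37486 - 206330)) = (71747/15985 + I*√348334)/(-385648 - 243816) = (71747/15985 + I*√348334)/(-629464) = (71747/15985 + I*√348334)*(-1/629464) = -71747/10061982040 - I*√348334/629464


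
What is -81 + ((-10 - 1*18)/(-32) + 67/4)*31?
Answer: 3723/8 ≈ 465.38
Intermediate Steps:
-81 + ((-10 - 1*18)/(-32) + 67/4)*31 = -81 + ((-10 - 18)*(-1/32) + 67*(1/4))*31 = -81 + (-28*(-1/32) + 67/4)*31 = -81 + (7/8 + 67/4)*31 = -81 + (141/8)*31 = -81 + 4371/8 = 3723/8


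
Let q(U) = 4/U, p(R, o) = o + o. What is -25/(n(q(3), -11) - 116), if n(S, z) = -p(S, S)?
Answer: 75/356 ≈ 0.21067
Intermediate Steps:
p(R, o) = 2*o
n(S, z) = -2*S
-25/(n(q(3), -11) - 116) = -25/(-8/3 - 116) = -25/(-356/3) = -3/356*(-25) = 75/356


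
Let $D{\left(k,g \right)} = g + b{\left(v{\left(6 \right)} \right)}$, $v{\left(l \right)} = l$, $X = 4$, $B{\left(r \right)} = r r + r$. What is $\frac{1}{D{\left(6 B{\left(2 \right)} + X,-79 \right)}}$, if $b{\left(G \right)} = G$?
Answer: $- \frac{1}{73} \approx -0.013699$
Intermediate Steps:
$B{\left(r \right)} = r + r^{2}$ ($B{\left(r \right)} = r^{2} + r = r + r^{2}$)
$D{\left(k,g \right)} = 6 + g$ ($D{\left(k,g \right)} = g + 6 = 6 + g$)
$\frac{1}{D{\left(6 B{\left(2 \right)} + X,-79 \right)}} = \frac{1}{6 - 79} = \frac{1}{-73} = - \frac{1}{73}$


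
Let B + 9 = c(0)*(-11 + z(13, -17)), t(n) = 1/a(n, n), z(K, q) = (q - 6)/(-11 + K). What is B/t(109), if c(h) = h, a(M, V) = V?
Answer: -981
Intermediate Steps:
z(K, q) = (-6 + q)/(-11 + K)
t(n) = 1/n
B = -9 (B = -9 + 0*(-11 + (-6 - 17)/(-11 + 13)) = -9 + 0*(-11 - 23/2) = -9 + 0*(-45/2) = -9 + 0 = -9)
B/t(109) = -9/(1/109) = -9/1/109 = -9*109 = -981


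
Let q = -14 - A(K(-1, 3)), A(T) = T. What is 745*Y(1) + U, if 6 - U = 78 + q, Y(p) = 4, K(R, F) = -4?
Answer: 2918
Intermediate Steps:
q = -10 (q = -14 - 1*(-4) = -14 + 4 = -10)
U = -62 (U = 6 - (78 - 10) = 6 - 1*68 = 6 - 68 = -62)
745*Y(1) + U = 745*4 - 62 = 2980 - 62 = 2918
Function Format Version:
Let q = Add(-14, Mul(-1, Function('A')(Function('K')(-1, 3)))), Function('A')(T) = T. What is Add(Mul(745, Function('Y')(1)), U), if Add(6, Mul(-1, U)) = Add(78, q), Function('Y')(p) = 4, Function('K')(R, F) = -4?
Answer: 2918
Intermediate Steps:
q = -10 (q = Add(-14, Mul(-1, -4)) = Add(-14, 4) = -10)
U = -62 (U = Add(6, Mul(-1, Add(78, -10))) = Add(6, Mul(-1, 68)) = Add(6, -68) = -62)
Add(Mul(745, Function('Y')(1)), U) = Add(Mul(745, 4), -62) = Add(2980, -62) = 2918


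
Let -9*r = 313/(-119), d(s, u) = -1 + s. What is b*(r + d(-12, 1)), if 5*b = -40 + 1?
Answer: 35386/357 ≈ 99.120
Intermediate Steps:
r = 313/1071 (r = -313/(9*(-119)) = -313*(-1)/(9*119) = -⅑*(-313/119) = 313/1071 ≈ 0.29225)
b = -39/5 (b = (-40 + 1)/5 = (⅕)*(-39) = -39/5 ≈ -7.8000)
b*(r + d(-12, 1)) = -39*(313/1071 + (-1 - 12))/5 = -39*(313/1071 - 13)/5 = -39/5*(-13610/1071) = 35386/357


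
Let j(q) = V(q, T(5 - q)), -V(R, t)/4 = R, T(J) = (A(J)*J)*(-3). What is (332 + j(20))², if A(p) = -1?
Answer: 63504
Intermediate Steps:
T(J) = 3*J (T(J) = -J*(-3) = 3*J)
V(R, t) = -4*R
j(q) = -4*q
(332 + j(20))² = (332 - 4*20)² = (332 - 80)² = 252² = 63504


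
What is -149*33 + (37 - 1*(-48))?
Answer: -4832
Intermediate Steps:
-149*33 + (37 - 1*(-48)) = -4917 + (37 + 48) = -4917 + 85 = -4832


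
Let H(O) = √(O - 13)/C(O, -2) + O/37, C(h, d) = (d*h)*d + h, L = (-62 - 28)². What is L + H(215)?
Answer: 299915/37 + √202/1075 ≈ 8105.8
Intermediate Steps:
L = 8100 (L = (-90)² = 8100)
C(h, d) = h + h*d² (C(h, d) = h*d² + h = h + h*d²)
H(O) = O/37 + √(-13 + O)/(5*O) (H(O) = √(O - 13)/((O*(1 + (-2)²))) + O/37 = √(-13 + O)/((O*(1 + 4))) + O*(1/37) = √(-13 + O)/((O*5)) + O/37 = √(-13 + O)/((5*O)) + O/37 = √(-13 + O)*(1/(5*O)) + O/37 = √(-13 + O)/(5*O) + O/37 = O/37 + √(-13 + O)/(5*O))
L + H(215) = 8100 + ((1/37)*215 + (⅕)*√(-13 + 215)/215) = 8100 + (215/37 + (⅕)*(1/215)*√202) = 8100 + (215/37 + √202/1075) = 299915/37 + √202/1075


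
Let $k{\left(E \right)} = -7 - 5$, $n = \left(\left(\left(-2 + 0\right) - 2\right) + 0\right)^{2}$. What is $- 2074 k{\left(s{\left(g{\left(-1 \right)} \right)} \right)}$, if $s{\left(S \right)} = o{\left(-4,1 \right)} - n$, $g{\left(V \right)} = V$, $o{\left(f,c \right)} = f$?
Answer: $24888$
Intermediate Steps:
$n = 16$ ($n = \left(\left(-2 - 2\right) + 0\right)^{2} = \left(-4 + 0\right)^{2} = \left(-4\right)^{2} = 16$)
$s{\left(S \right)} = -20$ ($s{\left(S \right)} = -4 - 16 = -20$)
$k{\left(E \right)} = -12$ ($k{\left(E \right)} = -7 - 5 = -12$)
$- 2074 k{\left(s{\left(g{\left(-1 \right)} \right)} \right)} = \left(-2074\right) \left(-12\right) = 24888$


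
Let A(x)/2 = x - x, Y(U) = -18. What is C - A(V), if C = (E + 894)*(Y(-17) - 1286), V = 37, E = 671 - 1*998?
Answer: -739368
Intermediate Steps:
E = -327 (E = 671 - 998 = -327)
C = -739368 (C = (-327 + 894)*(-18 - 1286) = 567*(-1304) = -739368)
A(x) = 0 (A(x) = 2*(x - x) = 2*0 = 0)
C - A(V) = -739368 - 1*0 = -739368 + 0 = -739368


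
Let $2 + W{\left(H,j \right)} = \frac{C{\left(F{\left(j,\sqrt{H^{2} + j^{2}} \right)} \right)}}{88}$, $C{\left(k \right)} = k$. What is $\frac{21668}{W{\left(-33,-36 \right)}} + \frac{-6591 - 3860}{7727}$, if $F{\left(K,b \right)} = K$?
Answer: $- \frac{3683983895}{409531} \approx -8995.6$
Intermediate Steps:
$W{\left(H,j \right)} = -2 + \frac{j}{88}$
$\frac{21668}{W{\left(-33,-36 \right)}} + \frac{-6591 - 3860}{7727} = \frac{21668}{-2 + \frac{1}{88} \left(-36\right)} + \frac{-6591 - 3860}{7727} = \frac{21668}{-2 - \frac{9}{22}} + \left(-6591 - 3860\right) \frac{1}{7727} = \frac{21668}{- \frac{53}{22}} - \frac{10451}{7727} = 21668 \left(- \frac{22}{53}\right) - \frac{10451}{7727} = - \frac{476696}{53} - \frac{10451}{7727} = - \frac{3683983895}{409531}$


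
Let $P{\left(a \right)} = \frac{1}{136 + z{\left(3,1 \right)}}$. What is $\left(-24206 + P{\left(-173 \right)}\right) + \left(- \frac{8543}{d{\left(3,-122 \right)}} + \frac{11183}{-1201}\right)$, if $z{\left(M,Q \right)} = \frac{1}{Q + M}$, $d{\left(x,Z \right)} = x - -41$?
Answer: $- \frac{702992050779}{28799980} \approx -24409.0$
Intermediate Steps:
$d{\left(x,Z \right)} = 41 + x$ ($d{\left(x,Z \right)} = x + 41 = 41 + x$)
$z{\left(M,Q \right)} = \frac{1}{M + Q}$
$P{\left(a \right)} = \frac{4}{545}$ ($P{\left(a \right)} = \frac{1}{136 + \frac{1}{3 + 1}} = \frac{1}{136 + \frac{1}{4}} = \frac{1}{\frac{545}{4}} = \frac{4}{545}$)
$\left(-24206 + P{\left(-173 \right)}\right) + \left(- \frac{8543}{d{\left(3,-122 \right)}} + \frac{11183}{-1201}\right) = \left(-24206 + \frac{4}{545}\right) + \left(- \frac{8543}{41 + 3} + \frac{11183}{-1201}\right) = - \frac{13192266}{545} + \left(- \frac{8543}{44} + 11183 \left(- \frac{1}{1201}\right)\right) = - \frac{13192266}{545} - \frac{10752195}{52844} = - \frac{702992050779}{28799980}$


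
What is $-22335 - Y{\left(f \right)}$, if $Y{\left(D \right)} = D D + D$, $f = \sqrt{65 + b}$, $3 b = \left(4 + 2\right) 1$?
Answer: $-22402 - \sqrt{67} \approx -22410.0$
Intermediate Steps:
$b = 2$ ($b = \frac{\left(4 + 2\right) 1}{3} = \frac{6 \cdot 1}{3} = \frac{1}{3} \cdot 6 = 2$)
$f = \sqrt{67}$ ($f = \sqrt{65 + 2} = \sqrt{67} \approx 8.1853$)
$Y{\left(D \right)} = D + D^{2}$ ($Y{\left(D \right)} = D^{2} + D = D + D^{2}$)
$-22335 - Y{\left(f \right)} = -22335 - \sqrt{67} \left(1 + \sqrt{67}\right)$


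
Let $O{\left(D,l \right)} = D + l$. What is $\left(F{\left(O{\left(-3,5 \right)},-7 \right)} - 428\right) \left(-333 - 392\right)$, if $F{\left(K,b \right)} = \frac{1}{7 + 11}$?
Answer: $\frac{5584675}{18} \approx 3.1026 \cdot 10^{5}$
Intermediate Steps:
$F{\left(K,b \right)} = \frac{1}{18}$
$\left(F{\left(O{\left(-3,5 \right)},-7 \right)} - 428\right) \left(-333 - 392\right) = \left(\frac{1}{18} - 428\right) \left(-333 - 392\right) = \left(- \frac{7703}{18}\right) \left(-725\right) = \frac{5584675}{18}$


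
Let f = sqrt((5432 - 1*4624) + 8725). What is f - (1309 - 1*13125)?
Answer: 11816 + sqrt(9533) ≈ 11914.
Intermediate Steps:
f = sqrt(9533) (f = sqrt((5432 - 4624) + 8725) = sqrt(808 + 8725) = sqrt(9533) ≈ 97.637)
f - (1309 - 1*13125) = sqrt(9533) - (1309 - 1*13125) = sqrt(9533) - (1309 - 13125) = sqrt(9533) - 1*(-11816) = sqrt(9533) + 11816 = 11816 + sqrt(9533)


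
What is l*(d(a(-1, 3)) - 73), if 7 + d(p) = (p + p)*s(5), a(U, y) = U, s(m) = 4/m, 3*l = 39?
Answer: -5304/5 ≈ -1060.8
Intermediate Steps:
l = 13 (l = (⅓)*39 = 13)
d(p) = -7 + 8*p/5 (d(p) = -7 + (p + p)*(4/5) = -7 + (2*p)*(4*(⅕)) = -7 + (2*p)*(⅘) = -7 + 8*p/5)
l*(d(a(-1, 3)) - 73) = 13*((-7 + (8/5)*(-1)) - 73) = 13*((-7 - 8/5) - 73) = 13*(-43/5 - 73) = 13*(-408/5) = -5304/5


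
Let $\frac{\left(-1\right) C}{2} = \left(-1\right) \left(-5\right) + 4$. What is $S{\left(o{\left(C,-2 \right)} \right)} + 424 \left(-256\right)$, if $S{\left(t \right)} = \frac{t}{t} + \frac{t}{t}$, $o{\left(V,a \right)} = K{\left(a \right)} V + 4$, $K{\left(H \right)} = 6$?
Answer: $-108542$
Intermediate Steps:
$C = -18$ ($C = - 2 \left(\left(-1\right) \left(-5\right) + 4\right) = - 2 \left(5 + 4\right) = \left(-2\right) 9 = -18$)
$o{\left(V,a \right)} = 4 + 6 V$ ($o{\left(V,a \right)} = 6 V + 4 = 4 + 6 V$)
$S{\left(t \right)} = 2$ ($S{\left(t \right)} = 1 + 1 = 2$)
$S{\left(o{\left(C,-2 \right)} \right)} + 424 \left(-256\right) = 2 + 424 \left(-256\right) = 2 - 108544 = -108542$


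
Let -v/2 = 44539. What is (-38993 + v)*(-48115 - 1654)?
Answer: 6373965599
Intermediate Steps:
v = -89078 (v = -2*44539 = -89078)
(-38993 + v)*(-48115 - 1654) = (-38993 - 89078)*(-48115 - 1654) = -128071*(-49769) = 6373965599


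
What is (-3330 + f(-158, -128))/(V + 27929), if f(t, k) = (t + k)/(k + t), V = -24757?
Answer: -3329/3172 ≈ -1.0495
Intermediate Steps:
f(t, k) = 1 (f(t, k) = (k + t)/(k + t) = 1)
(-3330 + f(-158, -128))/(V + 27929) = (-3330 + 1)/(-24757 + 27929) = -3329/3172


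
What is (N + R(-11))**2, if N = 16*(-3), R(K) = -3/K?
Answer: 275625/121 ≈ 2277.9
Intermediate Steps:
N = -48
(N + R(-11))**2 = (-48 - 3/(-11))**2 = (-48 - 3*(-1/11))**2 = (-48 + 3/11)**2 = (-525/11)**2 = 275625/121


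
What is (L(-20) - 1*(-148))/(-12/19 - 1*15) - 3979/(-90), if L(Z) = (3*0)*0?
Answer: 103187/2970 ≈ 34.743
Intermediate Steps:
L(Z) = 0 (L(Z) = 0*0 = 0)
(L(-20) - 1*(-148))/(-12/19 - 1*15) - 3979/(-90) = (0 - 1*(-148))/(-12/19 - 1*15) - 3979/(-90) = (0 + 148)/(-12*1/19 - 15) - 3979*(-1/90) = 148/(-12/19 - 15) + 3979/90 = 148/(-297/19) + 3979/90 = 148*(-19/297) + 3979/90 = -2812/297 + 3979/90 = 103187/2970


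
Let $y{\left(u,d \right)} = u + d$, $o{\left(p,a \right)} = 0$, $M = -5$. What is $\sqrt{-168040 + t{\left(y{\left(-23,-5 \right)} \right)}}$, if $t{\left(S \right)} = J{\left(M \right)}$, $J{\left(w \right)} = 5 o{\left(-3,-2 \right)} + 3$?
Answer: $i \sqrt{168037} \approx 409.92 i$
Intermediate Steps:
$y{\left(u,d \right)} = d + u$
$J{\left(w \right)} = 3$ ($J{\left(w \right)} = 5 \cdot 0 + 3 = 0 + 3 = 3$)
$t{\left(S \right)} = 3$
$\sqrt{-168040 + t{\left(y{\left(-23,-5 \right)} \right)}} = \sqrt{-168040 + 3} = \sqrt{-168037} = i \sqrt{168037}$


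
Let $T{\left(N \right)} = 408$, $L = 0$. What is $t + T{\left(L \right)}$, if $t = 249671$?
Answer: $250079$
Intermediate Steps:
$t + T{\left(L \right)} = 249671 + 408 = 250079$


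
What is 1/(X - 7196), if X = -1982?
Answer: -1/9178 ≈ -0.00010896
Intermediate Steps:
1/(X - 7196) = 1/(-1982 - 7196) = 1/(-9178) = -1/9178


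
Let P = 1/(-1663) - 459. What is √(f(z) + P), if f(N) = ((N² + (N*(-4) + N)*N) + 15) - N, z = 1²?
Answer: I*√1236211006/1663 ≈ 21.142*I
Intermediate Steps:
z = 1
f(N) = 15 - N - 2*N² (f(N) = ((N² + (-4*N + N)*N) + 15) - N = ((N² + (-3*N)*N) + 15) - N = ((N² - 3*N²) + 15) - N = (-2*N² + 15) - N = (15 - 2*N²) - N = 15 - N - 2*N²)
P = -763318/1663 (P = -1/1663 - 459 = -763318/1663 ≈ -459.00)
√(f(z) + P) = √((15 - 1*1 - 2*1²) - 763318/1663) = √((15 - 1 - 2*1) - 763318/1663) = √((15 - 1 - 2) - 763318/1663) = √(12 - 763318/1663) = √(-743362/1663) = I*√1236211006/1663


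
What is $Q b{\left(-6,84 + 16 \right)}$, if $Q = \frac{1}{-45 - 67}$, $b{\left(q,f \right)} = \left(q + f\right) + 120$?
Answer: $- \frac{107}{56} \approx -1.9107$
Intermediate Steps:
$b{\left(q,f \right)} = 120 + f + q$ ($b{\left(q,f \right)} = \left(f + q\right) + 120 = 120 + f + q$)
$Q = - \frac{1}{112}$ ($Q = \frac{1}{-112} = - \frac{1}{112} \approx -0.0089286$)
$Q b{\left(-6,84 + 16 \right)} = - \frac{120 + \left(84 + 16\right) - 6}{112} = - \frac{120 + 100 - 6}{112} = \left(- \frac{1}{112}\right) 214 = - \frac{107}{56}$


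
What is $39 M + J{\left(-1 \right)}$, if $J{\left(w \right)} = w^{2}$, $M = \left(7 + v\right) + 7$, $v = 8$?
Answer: $859$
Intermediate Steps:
$M = 22$ ($M = \left(7 + 8\right) + 7 = 15 + 7 = 22$)
$39 M + J{\left(-1 \right)} = 39 \cdot 22 + \left(-1\right)^{2} = 858 + 1 = 859$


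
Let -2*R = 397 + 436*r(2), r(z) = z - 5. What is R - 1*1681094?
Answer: -3361277/2 ≈ -1.6806e+6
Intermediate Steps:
r(z) = -5 + z
R = 911/2 (R = -(397 + 436*(-5 + 2))/2 = -(397 + 436*(-3))/2 = -(397 - 1308)/2 = -½*(-911) = 911/2 ≈ 455.50)
R - 1*1681094 = 911/2 - 1*1681094 = 911/2 - 1681094 = -3361277/2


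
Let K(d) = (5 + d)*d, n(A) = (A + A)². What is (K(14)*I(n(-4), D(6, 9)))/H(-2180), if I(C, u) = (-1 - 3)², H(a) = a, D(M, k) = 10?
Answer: -1064/545 ≈ -1.9523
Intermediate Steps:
n(A) = 4*A² (n(A) = (2*A)² = 4*A²)
K(d) = d*(5 + d)
I(C, u) = 16 (I(C, u) = (-4)² = 16)
(K(14)*I(n(-4), D(6, 9)))/H(-2180) = ((14*(5 + 14))*16)/(-2180) = ((14*19)*16)*(-1/2180) = (266*16)*(-1/2180) = 4256*(-1/2180) = -1064/545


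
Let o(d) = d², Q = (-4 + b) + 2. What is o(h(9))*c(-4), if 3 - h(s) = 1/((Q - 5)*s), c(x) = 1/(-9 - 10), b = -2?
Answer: -59536/124659 ≈ -0.47759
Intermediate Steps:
c(x) = -1/19 (c(x) = 1/(-19) = -1/19)
Q = -4 (Q = (-4 - 2) + 2 = -6 + 2 = -4)
h(s) = 3 + 1/(9*s) (h(s) = 3 - 1/((-4 - 5)*s) = 3 - 1/((-9)*s) = 3 - (-1)/(9*s) = 3 + 1/(9*s))
o(h(9))*c(-4) = (3 + (⅑)/9)²*(-1/19) = (3 + (⅑)*(⅑))²*(-1/19) = (3 + 1/81)²*(-1/19) = (244/81)²*(-1/19) = (59536/6561)*(-1/19) = -59536/124659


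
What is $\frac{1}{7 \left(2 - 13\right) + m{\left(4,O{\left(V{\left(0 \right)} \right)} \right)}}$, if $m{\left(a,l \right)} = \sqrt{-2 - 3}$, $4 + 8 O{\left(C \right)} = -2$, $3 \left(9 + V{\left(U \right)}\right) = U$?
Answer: $- \frac{77}{5934} - \frac{i \sqrt{5}}{5934} \approx -0.012976 - 0.00037682 i$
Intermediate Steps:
$V{\left(U \right)} = -9 + \frac{U}{3}$
$O{\left(C \right)} = - \frac{3}{4}$ ($O{\left(C \right)} = - \frac{1}{2} + \frac{1}{8} \left(-2\right) = - \frac{1}{2} - \frac{1}{4} = - \frac{3}{4}$)
$m{\left(a,l \right)} = i \sqrt{5}$ ($m{\left(a,l \right)} = \sqrt{-5} = i \sqrt{5}$)
$\frac{1}{7 \left(2 - 13\right) + m{\left(4,O{\left(V{\left(0 \right)} \right)} \right)}} = \frac{1}{7 \left(2 - 13\right) + i \sqrt{5}} = \frac{1}{7 \left(-11\right) + i \sqrt{5}} = \frac{1}{-77 + i \sqrt{5}}$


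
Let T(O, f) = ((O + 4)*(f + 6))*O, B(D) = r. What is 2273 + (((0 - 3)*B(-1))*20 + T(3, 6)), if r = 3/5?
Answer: 2489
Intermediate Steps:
r = 3/5 (r = 3*(1/5) = 3/5 ≈ 0.60000)
B(D) = 3/5
T(O, f) = O*(4 + O)*(6 + f) (T(O, f) = ((4 + O)*(6 + f))*O = O*(4 + O)*(6 + f))
2273 + (((0 - 3)*B(-1))*20 + T(3, 6)) = 2273 + (((0 - 3)*(3/5))*20 + 3*(24 + 4*6 + 6*3 + 3*6)) = 2273 + (-3*3/5*20 + 3*(24 + 24 + 18 + 18)) = 2273 + (-9/5*20 + 3*84) = 2273 + (-36 + 252) = 2273 + 216 = 2489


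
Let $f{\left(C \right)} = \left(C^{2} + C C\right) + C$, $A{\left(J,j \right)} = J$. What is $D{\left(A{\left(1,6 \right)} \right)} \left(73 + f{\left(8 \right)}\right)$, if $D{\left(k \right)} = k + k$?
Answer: $418$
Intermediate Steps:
$f{\left(C \right)} = C + 2 C^{2}$ ($f{\left(C \right)} = \left(C^{2} + C^{2}\right) + C = 2 C^{2} + C = C + 2 C^{2}$)
$D{\left(k \right)} = 2 k$
$D{\left(A{\left(1,6 \right)} \right)} \left(73 + f{\left(8 \right)}\right) = 2 \cdot 1 \left(73 + 8 \left(1 + 2 \cdot 8\right)\right) = 2 \left(73 + 8 \left(1 + 16\right)\right) = 2 \left(73 + 8 \cdot 17\right) = 2 \left(73 + 136\right) = 2 \cdot 209 = 418$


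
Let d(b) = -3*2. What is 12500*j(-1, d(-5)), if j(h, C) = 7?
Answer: 87500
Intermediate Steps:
d(b) = -6
12500*j(-1, d(-5)) = 12500*7 = 87500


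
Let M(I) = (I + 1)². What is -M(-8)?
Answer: -49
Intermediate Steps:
M(I) = (1 + I)²
-M(-8) = -(1 - 8)² = -1*(-7)² = -1*49 = -49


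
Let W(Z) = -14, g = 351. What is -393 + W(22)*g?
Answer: -5307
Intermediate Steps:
-393 + W(22)*g = -393 - 14*351 = -393 - 4914 = -5307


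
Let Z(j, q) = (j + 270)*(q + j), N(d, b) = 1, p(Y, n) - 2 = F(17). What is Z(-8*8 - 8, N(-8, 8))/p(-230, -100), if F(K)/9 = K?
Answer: -14058/155 ≈ -90.697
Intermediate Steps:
F(K) = 9*K
p(Y, n) = 155 (p(Y, n) = 2 + 9*17 = 2 + 153 = 155)
Z(j, q) = (270 + j)*(j + q)
Z(-8*8 - 8, N(-8, 8))/p(-230, -100) = ((-8*8 - 8)² + 270*(-8*8 - 8) + 270*1 + (-8*8 - 8)*1)/155 = ((-64 - 8)² + 270*(-64 - 8) + 270 + (-64 - 8)*1)*(1/155) = ((-72)² + 270*(-72) + 270 - 72*1)*(1/155) = (5184 - 19440 + 270 - 72)*(1/155) = -14058*1/155 = -14058/155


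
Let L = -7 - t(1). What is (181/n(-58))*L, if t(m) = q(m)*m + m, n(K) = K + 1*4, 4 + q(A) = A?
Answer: 905/54 ≈ 16.759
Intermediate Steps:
q(A) = -4 + A
n(K) = 4 + K (n(K) = K + 4 = 4 + K)
t(m) = m + m*(-4 + m) (t(m) = (-4 + m)*m + m = m*(-4 + m) + m = m + m*(-4 + m))
L = -5 (L = -7 - (-3 + 1) = -7 - (-2) = -7 - 1*(-2) = -7 + 2 = -5)
(181/n(-58))*L = (181/(4 - 58))*(-5) = (181/(-54))*(-5) = (181*(-1/54))*(-5) = -181/54*(-5) = 905/54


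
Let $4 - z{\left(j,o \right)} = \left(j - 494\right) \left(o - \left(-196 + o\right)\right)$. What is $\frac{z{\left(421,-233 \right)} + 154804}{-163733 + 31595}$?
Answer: $- \frac{28186}{22023} \approx -1.2798$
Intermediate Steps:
$z{\left(j,o \right)} = 96828 - 196 j$ ($z{\left(j,o \right)} = 4 - \left(j - 494\right) \left(o - \left(-196 + o\right)\right) = 4 - \left(-494 + j\right) 196 = 4 - \left(-96824 + 196 j\right) = 96828 - 196 j$)
$\frac{z{\left(421,-233 \right)} + 154804}{-163733 + 31595} = \frac{\left(96828 - 82516\right) + 154804}{-163733 + 31595} = \frac{\left(96828 - 82516\right) + 154804}{-132138} = \left(14312 + 154804\right) \left(- \frac{1}{132138}\right) = 169116 \left(- \frac{1}{132138}\right) = - \frac{28186}{22023}$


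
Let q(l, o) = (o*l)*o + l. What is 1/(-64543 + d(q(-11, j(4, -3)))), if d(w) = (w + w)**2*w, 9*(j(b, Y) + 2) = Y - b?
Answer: -531441/1907794120847 ≈ -2.7856e-7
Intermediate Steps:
j(b, Y) = -2 - b/9 + Y/9 (j(b, Y) = -2 + (Y - b)/9 = -2 + (-b/9 + Y/9) = -2 - b/9 + Y/9)
q(l, o) = l + l*o**2 (q(l, o) = (l*o)*o + l = l*o**2 + l = l + l*o**2)
d(w) = 4*w**3 (d(w) = (2*w)**2*w = (4*w**2)*w = 4*w**3)
1/(-64543 + d(q(-11, j(4, -3)))) = 1/(-64543 + 4*(-11*(1 + (-2 - 1/9*4 + (1/9)*(-3))**2))**3) = 1/(-64543 + 4*(-11*(1 + (-2 - 4/9 - 1/3)**2))**3) = 1/(-64543 + 4*(-11*(1 + (-25/9)**2))**3) = 1/(-64543 + 4*(-11*(1 + 625/81))**3) = 1/(-64543 + 4*(-11*706/81)**3) = 1/(-64543 + 4*(-7766/81)**3) = 1/(-64543 + 4*(-468373331096/531441)) = 1/(-64543 - 1873493324384/531441) = 1/(-1907794120847/531441) = -531441/1907794120847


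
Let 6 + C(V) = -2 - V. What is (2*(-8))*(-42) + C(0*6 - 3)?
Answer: 667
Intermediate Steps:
C(V) = -8 - V (C(V) = -6 + (-2 - V) = -8 - V)
(2*(-8))*(-42) + C(0*6 - 3) = (2*(-8))*(-42) + (-8 - (0*6 - 3)) = -16*(-42) + (-8 - (0 - 3)) = 672 + (-8 - 1*(-3)) = 672 + (-8 + 3) = 672 - 5 = 667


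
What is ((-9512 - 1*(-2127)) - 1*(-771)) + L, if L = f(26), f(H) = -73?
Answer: -6687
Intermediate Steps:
L = -73
((-9512 - 1*(-2127)) - 1*(-771)) + L = ((-9512 - 1*(-2127)) - 1*(-771)) - 73 = ((-9512 + 2127) + 771) - 73 = (-7385 + 771) - 73 = -6614 - 73 = -6687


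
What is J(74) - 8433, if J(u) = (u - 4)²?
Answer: -3533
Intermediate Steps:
J(u) = (-4 + u)²
J(74) - 8433 = (-4 + 74)² - 8433 = 70² - 8433 = 4900 - 8433 = -3533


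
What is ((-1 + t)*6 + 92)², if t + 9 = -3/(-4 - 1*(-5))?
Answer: 196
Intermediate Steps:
t = -12 (t = -9 - 3/(-4 - 1*(-5)) = -9 - 3/(-4 + 5) = -9 - 3/1 = -9 - 3*1 = -9 - 3 = -12)
((-1 + t)*6 + 92)² = ((-1 - 12)*6 + 92)² = (-13*6 + 92)² = (-78 + 92)² = 14² = 196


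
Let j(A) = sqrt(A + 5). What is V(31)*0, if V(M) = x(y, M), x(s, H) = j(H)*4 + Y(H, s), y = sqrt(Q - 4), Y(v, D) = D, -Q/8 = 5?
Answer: 0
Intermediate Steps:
Q = -40 (Q = -8*5 = -40)
j(A) = sqrt(5 + A)
y = 2*I*sqrt(11) (y = sqrt(-40 - 4) = sqrt(-44) = 2*I*sqrt(11) ≈ 6.6332*I)
x(s, H) = s + 4*sqrt(5 + H) (x(s, H) = sqrt(5 + H)*4 + s = 4*sqrt(5 + H) + s = s + 4*sqrt(5 + H))
V(M) = 4*sqrt(5 + M) + 2*I*sqrt(11) (V(M) = 2*I*sqrt(11) + 4*sqrt(5 + M) = 4*sqrt(5 + M) + 2*I*sqrt(11))
V(31)*0 = (4*sqrt(5 + 31) + 2*I*sqrt(11))*0 = (4*sqrt(36) + 2*I*sqrt(11))*0 = (4*6 + 2*I*sqrt(11))*0 = (24 + 2*I*sqrt(11))*0 = 0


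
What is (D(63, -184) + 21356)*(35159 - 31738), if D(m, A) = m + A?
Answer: 72644935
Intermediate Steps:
D(m, A) = A + m
(D(63, -184) + 21356)*(35159 - 31738) = ((-184 + 63) + 21356)*(35159 - 31738) = (-121 + 21356)*3421 = 21235*3421 = 72644935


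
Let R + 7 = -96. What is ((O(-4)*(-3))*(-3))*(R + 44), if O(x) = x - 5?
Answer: 4779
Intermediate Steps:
R = -103 (R = -7 - 96 = -103)
O(x) = -5 + x
((O(-4)*(-3))*(-3))*(R + 44) = (((-5 - 4)*(-3))*(-3))*(-103 + 44) = (-9*(-3)*(-3))*(-59) = (27*(-3))*(-59) = -81*(-59) = 4779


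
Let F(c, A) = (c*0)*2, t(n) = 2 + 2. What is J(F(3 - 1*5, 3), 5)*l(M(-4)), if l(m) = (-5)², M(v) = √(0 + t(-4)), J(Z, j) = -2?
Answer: -50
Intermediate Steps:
t(n) = 4
F(c, A) = 0 (F(c, A) = 0*2 = 0)
M(v) = 2 (M(v) = √(0 + 4) = √4 = 2)
l(m) = 25
J(F(3 - 1*5, 3), 5)*l(M(-4)) = -2*25 = -50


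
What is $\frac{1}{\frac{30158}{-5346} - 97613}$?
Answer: $- \frac{2673}{260934628} \approx -1.0244 \cdot 10^{-5}$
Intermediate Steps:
$\frac{1}{\frac{30158}{-5346} - 97613} = \frac{1}{30158 \left(- \frac{1}{5346}\right) - 97613} = \frac{1}{- \frac{15079}{2673} - 97613} = \frac{1}{- \frac{260934628}{2673}} = - \frac{2673}{260934628}$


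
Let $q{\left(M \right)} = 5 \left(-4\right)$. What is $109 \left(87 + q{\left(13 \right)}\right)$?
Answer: $7303$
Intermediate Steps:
$q{\left(M \right)} = -20$
$109 \left(87 + q{\left(13 \right)}\right) = 109 \left(87 - 20\right) = 109 \cdot 67 = 7303$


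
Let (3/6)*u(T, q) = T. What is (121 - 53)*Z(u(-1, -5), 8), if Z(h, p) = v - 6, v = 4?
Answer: -136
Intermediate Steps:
u(T, q) = 2*T
Z(h, p) = -2 (Z(h, p) = 4 - 6 = -2)
(121 - 53)*Z(u(-1, -5), 8) = (121 - 53)*(-2) = 68*(-2) = -136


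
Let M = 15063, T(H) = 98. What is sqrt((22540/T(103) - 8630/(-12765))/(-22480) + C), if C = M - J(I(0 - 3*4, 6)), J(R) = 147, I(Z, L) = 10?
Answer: sqrt(767655463750058415)/7173930 ≈ 122.13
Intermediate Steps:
C = 14916 (C = 15063 - 1*147 = 15063 - 147 = 14916)
sqrt((22540/T(103) - 8630/(-12765))/(-22480) + C) = sqrt((22540/98 - 8630/(-12765))/(-22480) + 14916) = sqrt((22540*(1/98) - 8630*(-1/12765))*(-1/22480) + 14916) = sqrt((230 + 1726/2553)*(-1/22480) + 14916) = sqrt((588916/2553)*(-1/22480) + 14916) = sqrt(-147229/14347860 + 14916) = sqrt(214012532531/14347860) = sqrt(767655463750058415)/7173930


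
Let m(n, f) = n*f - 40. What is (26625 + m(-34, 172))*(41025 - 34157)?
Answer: 142421716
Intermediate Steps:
m(n, f) = -40 + f*n (m(n, f) = f*n - 40 = -40 + f*n)
(26625 + m(-34, 172))*(41025 - 34157) = (26625 + (-40 + 172*(-34)))*(41025 - 34157) = (26625 + (-40 - 5848))*6868 = (26625 - 5888)*6868 = 20737*6868 = 142421716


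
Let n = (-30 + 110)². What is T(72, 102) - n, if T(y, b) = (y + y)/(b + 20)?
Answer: -390328/61 ≈ -6398.8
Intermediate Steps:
T(y, b) = 2*y/(20 + b) (T(y, b) = (2*y)/(20 + b) = 2*y/(20 + b))
n = 6400 (n = 80² = 6400)
T(72, 102) - n = 2*72/(20 + 102) - 1*6400 = 2*72/122 - 6400 = 2*72*(1/122) - 6400 = 72/61 - 6400 = -390328/61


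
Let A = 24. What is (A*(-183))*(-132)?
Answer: 579744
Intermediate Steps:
(A*(-183))*(-132) = (24*(-183))*(-132) = -4392*(-132) = 579744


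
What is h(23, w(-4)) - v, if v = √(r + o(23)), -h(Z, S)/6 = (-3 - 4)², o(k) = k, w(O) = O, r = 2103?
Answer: -294 - √2126 ≈ -340.11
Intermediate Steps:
h(Z, S) = -294 (h(Z, S) = -6*(-3 - 4)² = -6*(-7)² = -6*49 = -294)
v = √2126 (v = √(2103 + 23) = √2126 ≈ 46.109)
h(23, w(-4)) - v = -294 - √2126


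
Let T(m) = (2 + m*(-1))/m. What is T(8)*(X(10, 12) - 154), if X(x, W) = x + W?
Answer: 99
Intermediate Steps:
T(m) = (2 - m)/m
X(x, W) = W + x
T(8)*(X(10, 12) - 154) = ((2 - 1*8)/8)*((12 + 10) - 154) = ((2 - 8)/8)*(22 - 154) = ((1/8)*(-6))*(-132) = -3/4*(-132) = 99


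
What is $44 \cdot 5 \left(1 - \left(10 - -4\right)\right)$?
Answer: $-2860$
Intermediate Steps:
$44 \cdot 5 \left(1 - \left(10 - -4\right)\right) = 220 \left(1 - \left(10 + 4\right)\right) = 220 \left(1 - 14\right) = 220 \left(-13\right) = -2860$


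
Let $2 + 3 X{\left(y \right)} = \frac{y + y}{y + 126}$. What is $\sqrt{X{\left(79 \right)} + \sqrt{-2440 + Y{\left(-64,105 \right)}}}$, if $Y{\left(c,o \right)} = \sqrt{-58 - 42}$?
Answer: $\frac{\sqrt{-17220 + 42025 \sqrt{10} \sqrt{-244 + i}}}{205} \approx 4.9542 + 4.9853 i$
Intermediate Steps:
$Y{\left(c,o \right)} = 10 i$ ($Y{\left(c,o \right)} = \sqrt{-100} = 10 i$)
$X{\left(y \right)} = - \frac{2}{3} + \frac{2 y}{3 \left(126 + y\right)}$ ($X{\left(y \right)} = - \frac{2}{3} + \frac{\left(y + y\right) \frac{1}{y + 126}}{3} = - \frac{2}{3} + \frac{2 y \frac{1}{126 + y}}{3} = - \frac{2}{3} + \frac{2 y}{3 \left(126 + y\right)}$)
$\sqrt{X{\left(79 \right)} + \sqrt{-2440 + Y{\left(-64,105 \right)}}} = \sqrt{- \frac{84}{126 + 79} + \sqrt{-2440 + 10 i}} = \sqrt{- \frac{84}{205} + \sqrt{-2440 + 10 i}}$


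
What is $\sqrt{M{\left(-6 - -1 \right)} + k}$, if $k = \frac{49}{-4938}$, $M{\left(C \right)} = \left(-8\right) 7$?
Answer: $\frac{i \sqrt{1365737226}}{4938} \approx 7.484 i$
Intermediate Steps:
$M{\left(C \right)} = -56$
$k = - \frac{49}{4938}$ ($k = 49 \left(- \frac{1}{4938}\right) = - \frac{49}{4938} \approx -0.009923$)
$\sqrt{M{\left(-6 - -1 \right)} + k} = \sqrt{-56 - \frac{49}{4938}} = \sqrt{- \frac{276577}{4938}} = \frac{i \sqrt{1365737226}}{4938}$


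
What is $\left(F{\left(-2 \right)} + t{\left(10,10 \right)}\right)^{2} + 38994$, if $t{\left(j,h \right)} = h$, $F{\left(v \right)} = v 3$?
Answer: $39010$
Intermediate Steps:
$F{\left(v \right)} = 3 v$
$\left(F{\left(-2 \right)} + t{\left(10,10 \right)}\right)^{2} + 38994 = \left(3 \left(-2\right) + 10\right)^{2} + 38994 = \left(-6 + 10\right)^{2} + 38994 = 4^{2} + 38994 = 16 + 38994 = 39010$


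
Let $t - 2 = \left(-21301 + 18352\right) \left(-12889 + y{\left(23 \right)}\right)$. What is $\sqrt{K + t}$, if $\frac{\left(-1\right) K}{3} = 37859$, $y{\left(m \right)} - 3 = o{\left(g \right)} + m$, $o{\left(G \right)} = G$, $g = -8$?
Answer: $2 \sqrt{9460751} \approx 6151.7$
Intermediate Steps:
$y{\left(m \right)} = -5 + m$ ($y{\left(m \right)} = 3 + \left(-8 + m\right) = -5 + m$)
$K = -113577$ ($K = \left(-3\right) 37859 = -113577$)
$t = 37956581$ ($t = 2 + \left(-21301 + 18352\right) \left(-12889 + \left(-5 + 23\right)\right) = 2 - 2949 \left(-12889 + 18\right) = 2 - -37956579 = 2 + 37956579 = 37956581$)
$\sqrt{K + t} = \sqrt{-113577 + 37956581} = \sqrt{37843004} = 2 \sqrt{9460751}$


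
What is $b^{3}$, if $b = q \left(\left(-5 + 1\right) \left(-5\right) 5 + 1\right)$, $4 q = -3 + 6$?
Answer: $\frac{27818127}{64} \approx 4.3466 \cdot 10^{5}$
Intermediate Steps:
$q = \frac{3}{4}$ ($q = \frac{-3 + 6}{4} = \frac{1}{4} \cdot 3 = \frac{3}{4} \approx 0.75$)
$b = \frac{303}{4}$ ($b = \frac{3 \left(\left(-5 + 1\right) \left(-5\right) 5 + 1\right)}{4} = \frac{3 \left(\left(-4\right) \left(-5\right) 5 + 1\right)}{4} = \frac{3 \left(20 \cdot 5 + 1\right)}{4} = \frac{3 \left(100 + 1\right)}{4} = \frac{3}{4} \cdot 101 = \frac{303}{4} \approx 75.75$)
$b^{3} = \left(\frac{303}{4}\right)^{3} = \frac{27818127}{64}$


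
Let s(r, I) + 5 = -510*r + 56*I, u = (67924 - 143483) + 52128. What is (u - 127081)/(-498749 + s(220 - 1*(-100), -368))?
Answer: 75256/341281 ≈ 0.22051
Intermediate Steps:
u = -23431 (u = -75559 + 52128 = -23431)
s(r, I) = -5 - 510*r + 56*I (s(r, I) = -5 + (-510*r + 56*I) = -5 - 510*r + 56*I)
(u - 127081)/(-498749 + s(220 - 1*(-100), -368)) = (-23431 - 127081)/(-498749 + (-5 - 510*(220 - 1*(-100)) + 56*(-368))) = -150512/(-498749 + (-5 - 510*(220 + 100) - 20608)) = -150512/(-498749 + (-5 - 510*320 - 20608)) = -150512/(-498749 + (-5 - 163200 - 20608)) = -150512/(-498749 - 183813) = -150512/(-682562) = -150512*(-1/682562) = 75256/341281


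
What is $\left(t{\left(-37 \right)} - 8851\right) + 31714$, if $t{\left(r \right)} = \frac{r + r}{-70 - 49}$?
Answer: $\frac{2720771}{119} \approx 22864.0$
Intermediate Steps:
$t{\left(r \right)} = - \frac{2 r}{119}$ ($t{\left(r \right)} = \frac{2 r}{-119} = 2 r \left(- \frac{1}{119}\right) = - \frac{2 r}{119}$)
$\left(t{\left(-37 \right)} - 8851\right) + 31714 = \left(\left(- \frac{2}{119}\right) \left(-37\right) - 8851\right) + 31714 = \left(\frac{74}{119} - 8851\right) + 31714 = - \frac{1053195}{119} + 31714 = \frac{2720771}{119}$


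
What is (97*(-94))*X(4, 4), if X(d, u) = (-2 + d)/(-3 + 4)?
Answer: -18236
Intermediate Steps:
X(d, u) = -2 + d (X(d, u) = (-2 + d)/1 = (-2 + d)*1 = -2 + d)
(97*(-94))*X(4, 4) = (97*(-94))*(-2 + 4) = -9118*2 = -18236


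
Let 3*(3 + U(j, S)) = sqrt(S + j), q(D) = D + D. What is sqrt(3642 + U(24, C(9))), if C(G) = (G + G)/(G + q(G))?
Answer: sqrt(32751 + sqrt(222))/3 ≈ 60.338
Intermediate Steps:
q(D) = 2*D
C(G) = 2/3 (C(G) = (G + G)/(G + 2*G) = (2*G)/((3*G)) = (2*G)*(1/(3*G)) = 2/3)
U(j, S) = -3 + sqrt(S + j)/3
sqrt(3642 + U(24, C(9))) = sqrt(3642 + (-3 + sqrt(2/3 + 24)/3)) = sqrt(3642 + (-3 + sqrt(74/3)/3)) = sqrt(3642 + (-3 + (sqrt(222)/3)/3)) = sqrt(3642 + (-3 + sqrt(222)/9)) = sqrt(3639 + sqrt(222)/9)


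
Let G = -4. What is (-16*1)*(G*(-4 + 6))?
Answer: 128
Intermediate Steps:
(-16*1)*(G*(-4 + 6)) = (-16*1)*(-4*(-4 + 6)) = -(-64)*2 = -16*(-8) = 128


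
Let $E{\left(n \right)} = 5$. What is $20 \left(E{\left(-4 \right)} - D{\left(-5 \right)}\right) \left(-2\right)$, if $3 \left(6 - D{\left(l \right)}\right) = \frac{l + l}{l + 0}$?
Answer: $\frac{40}{3} \approx 13.333$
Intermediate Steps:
$D{\left(l \right)} = \frac{16}{3}$ ($D{\left(l \right)} = 6 - \frac{\left(l + l\right) \frac{1}{l + 0}}{3} = 6 - \frac{2 l \frac{1}{l}}{3} = 6 - \frac{2}{3} = \frac{16}{3}$)
$20 \left(E{\left(-4 \right)} - D{\left(-5 \right)}\right) \left(-2\right) = 20 \left(5 - \frac{16}{3}\right) \left(-2\right) = 20 \left(- \frac{1}{3}\right) \left(-2\right) = \left(- \frac{20}{3}\right) \left(-2\right) = \frac{40}{3}$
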